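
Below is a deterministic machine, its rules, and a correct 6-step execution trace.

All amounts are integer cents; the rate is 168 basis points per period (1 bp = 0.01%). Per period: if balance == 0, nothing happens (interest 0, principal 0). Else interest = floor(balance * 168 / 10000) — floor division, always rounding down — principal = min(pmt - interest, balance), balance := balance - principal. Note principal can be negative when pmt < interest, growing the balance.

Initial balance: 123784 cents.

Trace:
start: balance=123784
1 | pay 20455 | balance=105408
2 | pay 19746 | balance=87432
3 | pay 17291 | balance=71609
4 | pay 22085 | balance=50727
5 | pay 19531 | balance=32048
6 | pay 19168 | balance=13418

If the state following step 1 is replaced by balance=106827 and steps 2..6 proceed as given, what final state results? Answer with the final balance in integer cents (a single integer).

14960

state after step 1 := balance=106827
2 | pay 19746 | balance=88875
3 | pay 17291 | balance=73077
4 | pay 22085 | balance=52219
5 | pay 19531 | balance=33565
6 | pay 19168 | balance=14960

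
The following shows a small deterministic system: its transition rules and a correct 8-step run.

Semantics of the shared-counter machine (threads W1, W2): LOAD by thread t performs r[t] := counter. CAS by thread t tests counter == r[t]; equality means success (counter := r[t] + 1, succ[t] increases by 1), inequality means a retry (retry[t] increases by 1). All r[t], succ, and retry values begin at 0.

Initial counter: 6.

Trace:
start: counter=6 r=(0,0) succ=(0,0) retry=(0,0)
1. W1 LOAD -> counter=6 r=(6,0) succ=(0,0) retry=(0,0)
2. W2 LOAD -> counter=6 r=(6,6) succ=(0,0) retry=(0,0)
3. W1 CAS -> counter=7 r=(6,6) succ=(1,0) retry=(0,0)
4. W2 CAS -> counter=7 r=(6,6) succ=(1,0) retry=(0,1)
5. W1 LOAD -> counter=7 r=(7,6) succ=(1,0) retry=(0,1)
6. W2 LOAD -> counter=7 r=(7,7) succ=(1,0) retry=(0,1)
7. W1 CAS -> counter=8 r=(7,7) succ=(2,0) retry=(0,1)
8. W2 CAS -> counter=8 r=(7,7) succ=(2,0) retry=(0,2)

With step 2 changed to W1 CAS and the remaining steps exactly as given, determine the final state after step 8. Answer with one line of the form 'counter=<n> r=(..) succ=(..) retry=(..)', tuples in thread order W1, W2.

(re-executing from step 2 with the substitution; state before step 2: counter=6 r=(6,0) succ=(0,0) retry=(0,0))
2. W1 CAS -> counter=7 r=(6,0) succ=(1,0) retry=(0,0)
3. W1 CAS -> counter=7 r=(6,0) succ=(1,0) retry=(1,0)
4. W2 CAS -> counter=7 r=(6,0) succ=(1,0) retry=(1,1)
5. W1 LOAD -> counter=7 r=(7,0) succ=(1,0) retry=(1,1)
6. W2 LOAD -> counter=7 r=(7,7) succ=(1,0) retry=(1,1)
7. W1 CAS -> counter=8 r=(7,7) succ=(2,0) retry=(1,1)
8. W2 CAS -> counter=8 r=(7,7) succ=(2,0) retry=(1,2)

counter=8 r=(7,7) succ=(2,0) retry=(1,2)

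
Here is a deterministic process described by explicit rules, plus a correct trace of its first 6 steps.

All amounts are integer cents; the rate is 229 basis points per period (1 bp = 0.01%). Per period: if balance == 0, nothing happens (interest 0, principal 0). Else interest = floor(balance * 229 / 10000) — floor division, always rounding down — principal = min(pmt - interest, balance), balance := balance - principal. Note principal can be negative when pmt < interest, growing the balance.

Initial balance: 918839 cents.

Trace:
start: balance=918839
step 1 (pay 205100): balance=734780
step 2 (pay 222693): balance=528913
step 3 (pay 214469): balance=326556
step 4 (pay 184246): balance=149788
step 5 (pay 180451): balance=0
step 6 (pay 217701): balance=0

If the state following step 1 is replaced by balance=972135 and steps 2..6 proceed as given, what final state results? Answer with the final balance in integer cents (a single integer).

20245

state after step 1 := balance=972135
step 2 (pay 222693): balance=771703
step 3 (pay 214469): balance=574905
step 4 (pay 184246): balance=403824
step 5 (pay 180451): balance=232620
step 6 (pay 217701): balance=20245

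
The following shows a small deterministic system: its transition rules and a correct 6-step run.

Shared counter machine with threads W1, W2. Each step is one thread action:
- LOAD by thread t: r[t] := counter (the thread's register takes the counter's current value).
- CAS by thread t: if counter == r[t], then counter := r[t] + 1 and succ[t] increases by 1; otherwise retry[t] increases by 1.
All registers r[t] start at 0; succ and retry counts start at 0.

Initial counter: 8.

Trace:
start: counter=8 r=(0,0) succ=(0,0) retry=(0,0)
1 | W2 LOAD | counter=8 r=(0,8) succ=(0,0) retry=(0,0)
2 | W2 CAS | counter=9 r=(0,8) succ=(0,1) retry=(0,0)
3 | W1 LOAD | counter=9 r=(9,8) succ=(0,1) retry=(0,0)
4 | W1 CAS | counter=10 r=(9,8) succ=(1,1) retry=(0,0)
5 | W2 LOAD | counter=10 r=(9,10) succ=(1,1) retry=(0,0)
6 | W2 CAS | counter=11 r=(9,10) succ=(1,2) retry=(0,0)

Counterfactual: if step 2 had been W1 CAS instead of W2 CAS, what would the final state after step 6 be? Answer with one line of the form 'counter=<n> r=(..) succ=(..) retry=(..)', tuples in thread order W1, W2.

counter=10 r=(8,9) succ=(1,1) retry=(1,0)

(re-executing from step 2 with the substitution; state before step 2: counter=8 r=(0,8) succ=(0,0) retry=(0,0))
2 | W1 CAS | counter=8 r=(0,8) succ=(0,0) retry=(1,0)
3 | W1 LOAD | counter=8 r=(8,8) succ=(0,0) retry=(1,0)
4 | W1 CAS | counter=9 r=(8,8) succ=(1,0) retry=(1,0)
5 | W2 LOAD | counter=9 r=(8,9) succ=(1,0) retry=(1,0)
6 | W2 CAS | counter=10 r=(8,9) succ=(1,1) retry=(1,0)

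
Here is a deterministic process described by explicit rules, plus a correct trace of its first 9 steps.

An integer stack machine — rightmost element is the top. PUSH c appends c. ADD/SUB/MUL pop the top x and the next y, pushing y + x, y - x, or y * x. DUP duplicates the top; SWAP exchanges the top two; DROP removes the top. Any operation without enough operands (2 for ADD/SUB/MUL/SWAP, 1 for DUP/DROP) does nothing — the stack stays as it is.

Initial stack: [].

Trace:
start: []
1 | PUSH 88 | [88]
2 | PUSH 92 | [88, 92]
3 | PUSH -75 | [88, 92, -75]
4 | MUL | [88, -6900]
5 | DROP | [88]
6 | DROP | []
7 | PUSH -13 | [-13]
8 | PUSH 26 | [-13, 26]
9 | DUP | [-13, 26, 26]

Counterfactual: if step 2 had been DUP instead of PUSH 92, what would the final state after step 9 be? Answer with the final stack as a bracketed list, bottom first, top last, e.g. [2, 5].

(re-executing from step 2 with the substitution; state before step 2: [88])
2 | DUP | [88, 88]
3 | PUSH -75 | [88, 88, -75]
4 | MUL | [88, -6600]
5 | DROP | [88]
6 | DROP | []
7 | PUSH -13 | [-13]
8 | PUSH 26 | [-13, 26]
9 | DUP | [-13, 26, 26]

[-13, 26, 26]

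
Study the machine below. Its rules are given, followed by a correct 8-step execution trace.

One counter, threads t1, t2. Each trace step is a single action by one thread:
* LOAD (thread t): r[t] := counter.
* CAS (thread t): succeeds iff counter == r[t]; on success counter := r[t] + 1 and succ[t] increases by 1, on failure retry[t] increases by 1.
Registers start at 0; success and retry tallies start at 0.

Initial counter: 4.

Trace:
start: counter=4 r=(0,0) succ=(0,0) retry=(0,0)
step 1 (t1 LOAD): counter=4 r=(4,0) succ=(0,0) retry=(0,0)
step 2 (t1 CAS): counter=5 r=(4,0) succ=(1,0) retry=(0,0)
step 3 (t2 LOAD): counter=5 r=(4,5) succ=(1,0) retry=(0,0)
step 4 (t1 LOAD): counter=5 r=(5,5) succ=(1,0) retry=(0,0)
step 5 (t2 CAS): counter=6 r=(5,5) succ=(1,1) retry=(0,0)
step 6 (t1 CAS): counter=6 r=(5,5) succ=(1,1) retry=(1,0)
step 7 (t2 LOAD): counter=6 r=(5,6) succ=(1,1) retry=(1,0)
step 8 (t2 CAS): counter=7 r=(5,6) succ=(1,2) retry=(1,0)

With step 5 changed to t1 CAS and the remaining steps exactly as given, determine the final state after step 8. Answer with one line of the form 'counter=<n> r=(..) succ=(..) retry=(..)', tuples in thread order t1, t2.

counter=7 r=(5,6) succ=(2,1) retry=(1,0)

(re-executing from step 5 with the substitution; state before step 5: counter=5 r=(5,5) succ=(1,0) retry=(0,0))
step 5 (t1 CAS): counter=6 r=(5,5) succ=(2,0) retry=(0,0)
step 6 (t1 CAS): counter=6 r=(5,5) succ=(2,0) retry=(1,0)
step 7 (t2 LOAD): counter=6 r=(5,6) succ=(2,0) retry=(1,0)
step 8 (t2 CAS): counter=7 r=(5,6) succ=(2,1) retry=(1,0)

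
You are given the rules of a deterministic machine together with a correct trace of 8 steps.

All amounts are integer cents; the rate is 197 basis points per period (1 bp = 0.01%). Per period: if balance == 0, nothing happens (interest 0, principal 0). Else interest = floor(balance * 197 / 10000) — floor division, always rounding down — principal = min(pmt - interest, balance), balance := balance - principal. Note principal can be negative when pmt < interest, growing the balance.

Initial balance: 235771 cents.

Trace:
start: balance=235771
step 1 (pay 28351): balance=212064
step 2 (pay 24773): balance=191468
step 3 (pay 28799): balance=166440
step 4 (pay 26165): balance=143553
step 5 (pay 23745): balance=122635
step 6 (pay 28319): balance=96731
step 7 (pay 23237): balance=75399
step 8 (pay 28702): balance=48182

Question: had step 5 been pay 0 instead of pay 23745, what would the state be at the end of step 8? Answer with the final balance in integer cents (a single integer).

(re-executing from step 5 with the substitution; state before step 5: balance=143553)
step 5 (pay 0): balance=146380
step 6 (pay 28319): balance=120944
step 7 (pay 23237): balance=100089
step 8 (pay 28702): balance=73358

73358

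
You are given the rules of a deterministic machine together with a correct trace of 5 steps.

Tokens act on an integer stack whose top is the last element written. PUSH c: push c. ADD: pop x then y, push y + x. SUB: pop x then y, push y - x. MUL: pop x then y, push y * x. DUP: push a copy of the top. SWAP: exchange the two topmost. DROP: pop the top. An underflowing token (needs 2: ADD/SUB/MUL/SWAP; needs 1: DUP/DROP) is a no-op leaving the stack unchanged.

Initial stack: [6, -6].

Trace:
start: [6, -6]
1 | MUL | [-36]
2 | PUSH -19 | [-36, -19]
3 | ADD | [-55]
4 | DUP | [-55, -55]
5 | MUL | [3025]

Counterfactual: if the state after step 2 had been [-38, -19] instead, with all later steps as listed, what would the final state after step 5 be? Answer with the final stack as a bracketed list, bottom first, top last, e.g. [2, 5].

state after step 2 := [-38, -19]
3 | ADD | [-57]
4 | DUP | [-57, -57]
5 | MUL | [3249]

[3249]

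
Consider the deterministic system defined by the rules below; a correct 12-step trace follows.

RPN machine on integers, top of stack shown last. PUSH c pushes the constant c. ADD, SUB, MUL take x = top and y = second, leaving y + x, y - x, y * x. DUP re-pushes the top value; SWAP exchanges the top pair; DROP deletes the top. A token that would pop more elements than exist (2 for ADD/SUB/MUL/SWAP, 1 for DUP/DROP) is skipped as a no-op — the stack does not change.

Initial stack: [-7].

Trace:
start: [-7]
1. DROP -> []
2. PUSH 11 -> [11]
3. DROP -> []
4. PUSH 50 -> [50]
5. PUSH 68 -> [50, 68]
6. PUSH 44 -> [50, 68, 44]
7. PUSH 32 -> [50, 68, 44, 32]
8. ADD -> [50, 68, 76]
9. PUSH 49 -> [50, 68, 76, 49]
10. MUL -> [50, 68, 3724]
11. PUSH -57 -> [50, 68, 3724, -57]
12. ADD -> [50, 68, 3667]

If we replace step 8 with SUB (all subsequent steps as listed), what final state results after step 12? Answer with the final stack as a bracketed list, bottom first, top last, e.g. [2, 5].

[50, 68, 531]

(re-executing from step 8 with the substitution; state before step 8: [50, 68, 44, 32])
8. SUB -> [50, 68, 12]
9. PUSH 49 -> [50, 68, 12, 49]
10. MUL -> [50, 68, 588]
11. PUSH -57 -> [50, 68, 588, -57]
12. ADD -> [50, 68, 531]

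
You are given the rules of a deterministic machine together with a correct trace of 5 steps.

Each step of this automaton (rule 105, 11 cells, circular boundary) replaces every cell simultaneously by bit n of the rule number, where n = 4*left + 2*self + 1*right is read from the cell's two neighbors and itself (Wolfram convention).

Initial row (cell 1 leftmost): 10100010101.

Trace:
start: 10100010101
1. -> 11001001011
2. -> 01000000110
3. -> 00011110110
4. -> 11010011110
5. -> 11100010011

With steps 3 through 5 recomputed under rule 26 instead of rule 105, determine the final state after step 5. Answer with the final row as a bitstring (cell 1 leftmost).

10101110110

(re-executing steps 3..5 under rule 26; state before step 3: 01000000110)
3. -> 10100001101
4. -> 00010011001
5. -> 10101110110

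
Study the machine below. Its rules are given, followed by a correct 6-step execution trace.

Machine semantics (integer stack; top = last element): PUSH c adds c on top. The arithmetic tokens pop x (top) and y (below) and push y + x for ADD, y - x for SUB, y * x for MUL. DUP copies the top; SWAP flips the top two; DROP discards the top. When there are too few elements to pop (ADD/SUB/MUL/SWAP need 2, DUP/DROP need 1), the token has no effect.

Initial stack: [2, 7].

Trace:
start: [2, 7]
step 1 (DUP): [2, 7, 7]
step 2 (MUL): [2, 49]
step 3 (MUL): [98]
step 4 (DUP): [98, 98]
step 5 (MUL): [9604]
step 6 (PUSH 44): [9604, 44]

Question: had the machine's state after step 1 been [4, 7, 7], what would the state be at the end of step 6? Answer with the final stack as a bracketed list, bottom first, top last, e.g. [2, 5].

[38416, 44]

state after step 1 := [4, 7, 7]
step 2 (MUL): [4, 49]
step 3 (MUL): [196]
step 4 (DUP): [196, 196]
step 5 (MUL): [38416]
step 6 (PUSH 44): [38416, 44]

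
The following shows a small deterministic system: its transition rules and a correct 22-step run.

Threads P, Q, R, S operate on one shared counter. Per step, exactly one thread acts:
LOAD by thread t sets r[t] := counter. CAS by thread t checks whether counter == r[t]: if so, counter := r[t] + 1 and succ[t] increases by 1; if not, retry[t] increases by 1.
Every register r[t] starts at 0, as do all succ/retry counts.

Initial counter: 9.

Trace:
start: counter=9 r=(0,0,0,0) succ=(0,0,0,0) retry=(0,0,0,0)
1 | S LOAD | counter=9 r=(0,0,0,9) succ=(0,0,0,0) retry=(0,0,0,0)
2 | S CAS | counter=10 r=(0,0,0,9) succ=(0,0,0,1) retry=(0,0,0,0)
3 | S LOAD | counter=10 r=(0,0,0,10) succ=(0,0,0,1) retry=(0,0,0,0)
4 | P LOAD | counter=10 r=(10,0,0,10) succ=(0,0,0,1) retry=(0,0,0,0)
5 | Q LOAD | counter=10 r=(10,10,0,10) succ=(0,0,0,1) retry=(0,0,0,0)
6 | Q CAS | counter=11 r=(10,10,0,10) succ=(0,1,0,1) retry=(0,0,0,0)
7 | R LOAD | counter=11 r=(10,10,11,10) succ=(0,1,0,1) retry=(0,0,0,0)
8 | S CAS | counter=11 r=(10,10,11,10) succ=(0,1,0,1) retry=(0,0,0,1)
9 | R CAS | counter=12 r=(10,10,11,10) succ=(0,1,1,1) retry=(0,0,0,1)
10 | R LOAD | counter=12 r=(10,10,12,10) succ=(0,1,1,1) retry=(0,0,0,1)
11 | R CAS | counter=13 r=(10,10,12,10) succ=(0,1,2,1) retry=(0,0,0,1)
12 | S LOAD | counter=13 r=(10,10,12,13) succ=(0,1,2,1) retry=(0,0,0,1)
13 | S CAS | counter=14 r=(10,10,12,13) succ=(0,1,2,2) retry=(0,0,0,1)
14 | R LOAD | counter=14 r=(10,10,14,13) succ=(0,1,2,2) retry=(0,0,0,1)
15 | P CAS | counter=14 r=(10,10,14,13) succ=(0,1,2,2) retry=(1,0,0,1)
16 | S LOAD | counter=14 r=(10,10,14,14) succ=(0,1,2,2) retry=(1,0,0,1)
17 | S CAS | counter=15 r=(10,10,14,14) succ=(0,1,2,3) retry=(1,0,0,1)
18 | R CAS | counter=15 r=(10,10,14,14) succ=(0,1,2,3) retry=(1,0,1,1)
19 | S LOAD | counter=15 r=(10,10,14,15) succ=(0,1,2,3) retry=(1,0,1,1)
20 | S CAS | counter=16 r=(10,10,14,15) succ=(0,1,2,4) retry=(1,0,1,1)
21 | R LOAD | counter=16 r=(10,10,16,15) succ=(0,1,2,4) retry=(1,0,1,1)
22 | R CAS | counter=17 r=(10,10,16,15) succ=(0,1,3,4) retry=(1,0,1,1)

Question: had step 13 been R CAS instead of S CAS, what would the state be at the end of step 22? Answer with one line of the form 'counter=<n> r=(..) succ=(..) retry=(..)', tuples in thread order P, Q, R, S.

counter=16 r=(10,10,15,14) succ=(0,1,3,3) retry=(1,0,2,1)

(re-executing from step 13 with the substitution; state before step 13: counter=13 r=(10,10,12,13) succ=(0,1,2,1) retry=(0,0,0,1))
13 | R CAS | counter=13 r=(10,10,12,13) succ=(0,1,2,1) retry=(0,0,1,1)
14 | R LOAD | counter=13 r=(10,10,13,13) succ=(0,1,2,1) retry=(0,0,1,1)
15 | P CAS | counter=13 r=(10,10,13,13) succ=(0,1,2,1) retry=(1,0,1,1)
16 | S LOAD | counter=13 r=(10,10,13,13) succ=(0,1,2,1) retry=(1,0,1,1)
17 | S CAS | counter=14 r=(10,10,13,13) succ=(0,1,2,2) retry=(1,0,1,1)
18 | R CAS | counter=14 r=(10,10,13,13) succ=(0,1,2,2) retry=(1,0,2,1)
19 | S LOAD | counter=14 r=(10,10,13,14) succ=(0,1,2,2) retry=(1,0,2,1)
20 | S CAS | counter=15 r=(10,10,13,14) succ=(0,1,2,3) retry=(1,0,2,1)
21 | R LOAD | counter=15 r=(10,10,15,14) succ=(0,1,2,3) retry=(1,0,2,1)
22 | R CAS | counter=16 r=(10,10,15,14) succ=(0,1,3,3) retry=(1,0,2,1)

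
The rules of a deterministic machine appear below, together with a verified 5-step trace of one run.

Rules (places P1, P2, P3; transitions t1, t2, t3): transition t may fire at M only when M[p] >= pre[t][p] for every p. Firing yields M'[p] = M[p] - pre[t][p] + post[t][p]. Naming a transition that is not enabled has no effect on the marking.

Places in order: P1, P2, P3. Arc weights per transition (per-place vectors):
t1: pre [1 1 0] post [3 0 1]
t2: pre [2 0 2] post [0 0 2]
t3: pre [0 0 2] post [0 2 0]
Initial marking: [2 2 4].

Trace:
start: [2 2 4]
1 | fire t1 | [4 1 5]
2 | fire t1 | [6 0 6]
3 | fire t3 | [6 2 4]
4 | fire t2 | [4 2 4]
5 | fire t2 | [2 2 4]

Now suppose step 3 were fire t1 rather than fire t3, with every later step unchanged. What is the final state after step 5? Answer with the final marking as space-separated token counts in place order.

2 0 6

(re-executing from step 3 with the substitution; state before step 3: [6 0 6])
3 | fire t1 | [6 0 6]
4 | fire t2 | [4 0 6]
5 | fire t2 | [2 0 6]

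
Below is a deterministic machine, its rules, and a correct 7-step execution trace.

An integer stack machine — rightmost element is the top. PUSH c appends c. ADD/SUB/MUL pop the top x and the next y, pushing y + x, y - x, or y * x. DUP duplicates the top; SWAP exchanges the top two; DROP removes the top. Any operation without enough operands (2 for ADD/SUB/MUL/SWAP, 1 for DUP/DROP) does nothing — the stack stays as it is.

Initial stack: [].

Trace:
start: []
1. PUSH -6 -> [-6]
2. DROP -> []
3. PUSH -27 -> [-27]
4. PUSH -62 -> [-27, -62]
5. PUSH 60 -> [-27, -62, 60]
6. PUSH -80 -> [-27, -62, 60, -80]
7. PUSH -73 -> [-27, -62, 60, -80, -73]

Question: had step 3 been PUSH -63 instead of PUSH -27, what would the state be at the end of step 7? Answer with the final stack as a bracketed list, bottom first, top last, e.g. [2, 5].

[-63, -62, 60, -80, -73]

(re-executing from step 3 with the substitution; state before step 3: [])
3. PUSH -63 -> [-63]
4. PUSH -62 -> [-63, -62]
5. PUSH 60 -> [-63, -62, 60]
6. PUSH -80 -> [-63, -62, 60, -80]
7. PUSH -73 -> [-63, -62, 60, -80, -73]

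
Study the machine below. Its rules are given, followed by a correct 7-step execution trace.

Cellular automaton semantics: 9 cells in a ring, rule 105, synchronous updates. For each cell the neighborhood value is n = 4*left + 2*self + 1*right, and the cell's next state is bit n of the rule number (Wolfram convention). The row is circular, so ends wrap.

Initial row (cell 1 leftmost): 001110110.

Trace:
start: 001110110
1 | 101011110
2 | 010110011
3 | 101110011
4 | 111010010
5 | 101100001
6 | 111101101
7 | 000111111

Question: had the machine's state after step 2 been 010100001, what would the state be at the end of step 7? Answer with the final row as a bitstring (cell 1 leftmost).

000010010

state after step 2 := 010100001
3 | 101001100
4 | 010001100
5 | 000101101
6 | 010011110
7 | 000010010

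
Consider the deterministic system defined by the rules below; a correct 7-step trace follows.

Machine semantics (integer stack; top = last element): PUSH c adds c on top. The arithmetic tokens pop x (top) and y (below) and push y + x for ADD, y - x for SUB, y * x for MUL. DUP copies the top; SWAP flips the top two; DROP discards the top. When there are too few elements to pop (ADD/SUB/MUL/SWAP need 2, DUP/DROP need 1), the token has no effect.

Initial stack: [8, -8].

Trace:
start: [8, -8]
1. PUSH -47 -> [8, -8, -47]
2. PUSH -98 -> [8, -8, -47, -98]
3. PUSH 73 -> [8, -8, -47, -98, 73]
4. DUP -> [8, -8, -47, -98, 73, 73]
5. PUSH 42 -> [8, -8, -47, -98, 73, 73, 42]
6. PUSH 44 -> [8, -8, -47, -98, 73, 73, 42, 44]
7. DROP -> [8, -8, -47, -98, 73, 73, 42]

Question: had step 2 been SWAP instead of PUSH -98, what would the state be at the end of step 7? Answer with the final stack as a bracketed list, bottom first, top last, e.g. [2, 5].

(re-executing from step 2 with the substitution; state before step 2: [8, -8, -47])
2. SWAP -> [8, -47, -8]
3. PUSH 73 -> [8, -47, -8, 73]
4. DUP -> [8, -47, -8, 73, 73]
5. PUSH 42 -> [8, -47, -8, 73, 73, 42]
6. PUSH 44 -> [8, -47, -8, 73, 73, 42, 44]
7. DROP -> [8, -47, -8, 73, 73, 42]

[8, -47, -8, 73, 73, 42]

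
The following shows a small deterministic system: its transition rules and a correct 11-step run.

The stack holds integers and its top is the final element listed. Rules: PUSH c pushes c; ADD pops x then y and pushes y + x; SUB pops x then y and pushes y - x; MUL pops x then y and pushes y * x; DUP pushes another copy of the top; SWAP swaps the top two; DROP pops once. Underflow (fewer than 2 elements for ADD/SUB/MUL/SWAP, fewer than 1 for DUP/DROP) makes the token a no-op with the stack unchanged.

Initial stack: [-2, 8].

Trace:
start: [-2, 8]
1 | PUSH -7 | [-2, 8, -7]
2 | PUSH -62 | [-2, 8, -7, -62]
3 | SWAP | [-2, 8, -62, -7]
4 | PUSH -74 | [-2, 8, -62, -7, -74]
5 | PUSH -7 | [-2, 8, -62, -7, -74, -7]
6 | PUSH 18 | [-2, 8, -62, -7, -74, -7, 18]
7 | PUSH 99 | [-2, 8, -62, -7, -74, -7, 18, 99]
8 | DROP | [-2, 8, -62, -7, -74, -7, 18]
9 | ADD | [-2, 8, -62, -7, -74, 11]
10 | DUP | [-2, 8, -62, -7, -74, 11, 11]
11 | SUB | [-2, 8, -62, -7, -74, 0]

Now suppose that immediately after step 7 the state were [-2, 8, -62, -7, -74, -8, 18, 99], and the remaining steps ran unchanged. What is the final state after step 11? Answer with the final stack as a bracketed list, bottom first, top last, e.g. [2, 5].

state after step 7 := [-2, 8, -62, -7, -74, -8, 18, 99]
8 | DROP | [-2, 8, -62, -7, -74, -8, 18]
9 | ADD | [-2, 8, -62, -7, -74, 10]
10 | DUP | [-2, 8, -62, -7, -74, 10, 10]
11 | SUB | [-2, 8, -62, -7, -74, 0]

[-2, 8, -62, -7, -74, 0]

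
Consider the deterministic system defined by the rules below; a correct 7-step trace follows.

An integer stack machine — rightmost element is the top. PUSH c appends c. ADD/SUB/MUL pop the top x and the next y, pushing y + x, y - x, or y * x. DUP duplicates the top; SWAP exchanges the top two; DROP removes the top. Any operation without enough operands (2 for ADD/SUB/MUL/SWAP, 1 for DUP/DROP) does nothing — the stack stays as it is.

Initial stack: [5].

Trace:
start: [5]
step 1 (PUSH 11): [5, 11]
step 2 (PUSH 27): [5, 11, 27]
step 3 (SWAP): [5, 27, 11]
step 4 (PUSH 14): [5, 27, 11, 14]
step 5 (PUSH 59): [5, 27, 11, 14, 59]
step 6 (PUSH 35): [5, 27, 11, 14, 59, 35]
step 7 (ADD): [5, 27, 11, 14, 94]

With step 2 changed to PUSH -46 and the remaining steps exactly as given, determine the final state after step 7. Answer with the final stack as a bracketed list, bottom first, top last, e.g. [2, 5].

[5, -46, 11, 14, 94]

(re-executing from step 2 with the substitution; state before step 2: [5, 11])
step 2 (PUSH -46): [5, 11, -46]
step 3 (SWAP): [5, -46, 11]
step 4 (PUSH 14): [5, -46, 11, 14]
step 5 (PUSH 59): [5, -46, 11, 14, 59]
step 6 (PUSH 35): [5, -46, 11, 14, 59, 35]
step 7 (ADD): [5, -46, 11, 14, 94]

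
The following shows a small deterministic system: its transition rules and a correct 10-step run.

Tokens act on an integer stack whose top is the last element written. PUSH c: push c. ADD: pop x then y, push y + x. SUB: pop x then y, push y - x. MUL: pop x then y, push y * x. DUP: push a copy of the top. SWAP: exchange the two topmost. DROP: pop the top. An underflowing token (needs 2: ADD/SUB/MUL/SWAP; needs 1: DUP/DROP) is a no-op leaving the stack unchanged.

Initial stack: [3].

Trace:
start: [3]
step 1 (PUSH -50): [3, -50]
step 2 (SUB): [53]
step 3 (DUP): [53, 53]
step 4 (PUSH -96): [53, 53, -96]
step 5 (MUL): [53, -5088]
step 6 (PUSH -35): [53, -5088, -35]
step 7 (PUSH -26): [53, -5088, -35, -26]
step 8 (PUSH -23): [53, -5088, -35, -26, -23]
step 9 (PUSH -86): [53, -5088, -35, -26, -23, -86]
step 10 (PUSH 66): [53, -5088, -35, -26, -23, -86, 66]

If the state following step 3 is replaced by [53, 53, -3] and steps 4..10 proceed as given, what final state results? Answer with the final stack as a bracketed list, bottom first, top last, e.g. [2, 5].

state after step 3 := [53, 53, -3]
step 4 (PUSH -96): [53, 53, -3, -96]
step 5 (MUL): [53, 53, 288]
step 6 (PUSH -35): [53, 53, 288, -35]
step 7 (PUSH -26): [53, 53, 288, -35, -26]
step 8 (PUSH -23): [53, 53, 288, -35, -26, -23]
step 9 (PUSH -86): [53, 53, 288, -35, -26, -23, -86]
step 10 (PUSH 66): [53, 53, 288, -35, -26, -23, -86, 66]

[53, 53, 288, -35, -26, -23, -86, 66]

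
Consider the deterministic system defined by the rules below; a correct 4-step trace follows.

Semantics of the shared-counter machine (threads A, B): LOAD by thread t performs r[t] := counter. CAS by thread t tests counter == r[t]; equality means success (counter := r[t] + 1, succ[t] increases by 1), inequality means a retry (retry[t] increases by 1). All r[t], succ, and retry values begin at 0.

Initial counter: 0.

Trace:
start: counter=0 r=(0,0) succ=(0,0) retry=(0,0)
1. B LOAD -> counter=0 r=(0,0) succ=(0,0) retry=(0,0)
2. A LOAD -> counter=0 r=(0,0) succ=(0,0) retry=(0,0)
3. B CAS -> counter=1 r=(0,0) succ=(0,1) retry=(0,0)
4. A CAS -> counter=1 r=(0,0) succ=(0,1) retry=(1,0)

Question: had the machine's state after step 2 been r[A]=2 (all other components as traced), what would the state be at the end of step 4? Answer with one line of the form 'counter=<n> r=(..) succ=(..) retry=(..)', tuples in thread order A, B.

counter=1 r=(2,0) succ=(0,1) retry=(1,0)

state after step 2 := counter=0 r=(2,0) succ=(0,0) retry=(0,0)
3. B CAS -> counter=1 r=(2,0) succ=(0,1) retry=(0,0)
4. A CAS -> counter=1 r=(2,0) succ=(0,1) retry=(1,0)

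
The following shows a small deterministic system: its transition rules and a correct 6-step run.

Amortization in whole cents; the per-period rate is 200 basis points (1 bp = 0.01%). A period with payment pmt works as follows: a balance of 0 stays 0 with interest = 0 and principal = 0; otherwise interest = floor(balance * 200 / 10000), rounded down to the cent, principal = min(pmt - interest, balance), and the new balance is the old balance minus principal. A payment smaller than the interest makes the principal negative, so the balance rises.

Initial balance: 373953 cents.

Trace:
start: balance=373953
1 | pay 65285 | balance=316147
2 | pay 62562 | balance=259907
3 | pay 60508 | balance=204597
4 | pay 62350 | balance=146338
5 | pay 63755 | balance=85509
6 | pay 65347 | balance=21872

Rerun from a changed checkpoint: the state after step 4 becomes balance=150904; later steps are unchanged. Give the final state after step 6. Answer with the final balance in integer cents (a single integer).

state after step 4 := balance=150904
5 | pay 63755 | balance=90167
6 | pay 65347 | balance=26623

26623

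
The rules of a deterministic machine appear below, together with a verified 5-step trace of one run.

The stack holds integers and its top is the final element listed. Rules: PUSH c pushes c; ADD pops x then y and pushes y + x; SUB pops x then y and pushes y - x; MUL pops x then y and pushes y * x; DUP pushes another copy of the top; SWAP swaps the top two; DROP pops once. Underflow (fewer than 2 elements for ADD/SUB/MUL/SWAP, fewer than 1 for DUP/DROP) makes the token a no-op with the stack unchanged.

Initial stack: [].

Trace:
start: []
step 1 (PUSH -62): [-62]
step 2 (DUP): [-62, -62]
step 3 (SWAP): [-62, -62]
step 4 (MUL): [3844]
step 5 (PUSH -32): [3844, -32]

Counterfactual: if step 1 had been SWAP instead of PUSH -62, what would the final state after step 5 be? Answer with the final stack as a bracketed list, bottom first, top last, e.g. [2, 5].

(re-executing from step 1 with the substitution; state before step 1: [])
step 1 (SWAP): []
step 2 (DUP): []
step 3 (SWAP): []
step 4 (MUL): []
step 5 (PUSH -32): [-32]

[-32]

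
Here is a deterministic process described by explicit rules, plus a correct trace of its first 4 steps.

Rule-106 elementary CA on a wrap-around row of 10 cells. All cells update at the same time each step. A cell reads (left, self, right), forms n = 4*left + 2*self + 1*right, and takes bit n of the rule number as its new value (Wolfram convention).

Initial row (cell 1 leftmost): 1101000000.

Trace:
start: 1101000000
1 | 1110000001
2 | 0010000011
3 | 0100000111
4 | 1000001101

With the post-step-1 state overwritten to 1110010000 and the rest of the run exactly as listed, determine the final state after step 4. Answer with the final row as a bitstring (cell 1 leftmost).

0110000110

state after step 1 := 1110010000
2 | 1010100001
3 | 1101000011
4 | 0110000110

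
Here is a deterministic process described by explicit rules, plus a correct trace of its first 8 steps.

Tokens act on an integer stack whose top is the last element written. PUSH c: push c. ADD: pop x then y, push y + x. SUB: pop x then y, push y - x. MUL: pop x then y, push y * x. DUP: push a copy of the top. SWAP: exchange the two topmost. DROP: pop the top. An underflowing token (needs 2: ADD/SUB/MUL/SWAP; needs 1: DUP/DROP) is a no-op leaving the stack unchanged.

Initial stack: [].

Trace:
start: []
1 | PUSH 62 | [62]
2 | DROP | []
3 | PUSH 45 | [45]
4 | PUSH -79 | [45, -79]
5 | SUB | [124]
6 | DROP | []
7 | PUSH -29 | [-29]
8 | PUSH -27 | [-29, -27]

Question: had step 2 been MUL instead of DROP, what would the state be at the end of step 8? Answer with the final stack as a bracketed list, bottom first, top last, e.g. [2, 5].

(re-executing from step 2 with the substitution; state before step 2: [62])
2 | MUL | [62]
3 | PUSH 45 | [62, 45]
4 | PUSH -79 | [62, 45, -79]
5 | SUB | [62, 124]
6 | DROP | [62]
7 | PUSH -29 | [62, -29]
8 | PUSH -27 | [62, -29, -27]

[62, -29, -27]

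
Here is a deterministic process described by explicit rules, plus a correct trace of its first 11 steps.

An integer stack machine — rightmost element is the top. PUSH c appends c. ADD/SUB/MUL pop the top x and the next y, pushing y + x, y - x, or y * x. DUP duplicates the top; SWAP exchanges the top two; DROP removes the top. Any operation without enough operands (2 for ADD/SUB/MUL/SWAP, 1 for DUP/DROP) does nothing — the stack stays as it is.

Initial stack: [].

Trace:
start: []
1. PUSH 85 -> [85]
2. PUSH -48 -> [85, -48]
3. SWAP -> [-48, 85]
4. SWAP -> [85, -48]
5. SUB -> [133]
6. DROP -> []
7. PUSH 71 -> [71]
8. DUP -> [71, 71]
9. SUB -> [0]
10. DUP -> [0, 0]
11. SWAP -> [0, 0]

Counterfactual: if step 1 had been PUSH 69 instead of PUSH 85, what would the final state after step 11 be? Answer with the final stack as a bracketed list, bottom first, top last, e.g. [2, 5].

(re-executing from step 1 with the substitution; state before step 1: [])
1. PUSH 69 -> [69]
2. PUSH -48 -> [69, -48]
3. SWAP -> [-48, 69]
4. SWAP -> [69, -48]
5. SUB -> [117]
6. DROP -> []
7. PUSH 71 -> [71]
8. DUP -> [71, 71]
9. SUB -> [0]
10. DUP -> [0, 0]
11. SWAP -> [0, 0]

[0, 0]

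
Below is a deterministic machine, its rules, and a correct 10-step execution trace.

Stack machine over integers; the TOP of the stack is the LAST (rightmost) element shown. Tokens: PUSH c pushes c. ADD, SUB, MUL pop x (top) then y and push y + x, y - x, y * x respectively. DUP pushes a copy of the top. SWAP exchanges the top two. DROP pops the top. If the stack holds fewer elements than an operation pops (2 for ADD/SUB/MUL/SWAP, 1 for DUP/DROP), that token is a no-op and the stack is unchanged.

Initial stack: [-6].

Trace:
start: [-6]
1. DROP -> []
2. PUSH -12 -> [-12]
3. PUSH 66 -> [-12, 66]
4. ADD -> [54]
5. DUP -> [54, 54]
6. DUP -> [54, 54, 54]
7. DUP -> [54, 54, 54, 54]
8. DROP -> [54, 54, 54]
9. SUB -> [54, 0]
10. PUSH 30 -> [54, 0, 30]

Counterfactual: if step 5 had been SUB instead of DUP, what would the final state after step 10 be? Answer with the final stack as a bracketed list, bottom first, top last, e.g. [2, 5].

(re-executing from step 5 with the substitution; state before step 5: [54])
5. SUB -> [54]
6. DUP -> [54, 54]
7. DUP -> [54, 54, 54]
8. DROP -> [54, 54]
9. SUB -> [0]
10. PUSH 30 -> [0, 30]

[0, 30]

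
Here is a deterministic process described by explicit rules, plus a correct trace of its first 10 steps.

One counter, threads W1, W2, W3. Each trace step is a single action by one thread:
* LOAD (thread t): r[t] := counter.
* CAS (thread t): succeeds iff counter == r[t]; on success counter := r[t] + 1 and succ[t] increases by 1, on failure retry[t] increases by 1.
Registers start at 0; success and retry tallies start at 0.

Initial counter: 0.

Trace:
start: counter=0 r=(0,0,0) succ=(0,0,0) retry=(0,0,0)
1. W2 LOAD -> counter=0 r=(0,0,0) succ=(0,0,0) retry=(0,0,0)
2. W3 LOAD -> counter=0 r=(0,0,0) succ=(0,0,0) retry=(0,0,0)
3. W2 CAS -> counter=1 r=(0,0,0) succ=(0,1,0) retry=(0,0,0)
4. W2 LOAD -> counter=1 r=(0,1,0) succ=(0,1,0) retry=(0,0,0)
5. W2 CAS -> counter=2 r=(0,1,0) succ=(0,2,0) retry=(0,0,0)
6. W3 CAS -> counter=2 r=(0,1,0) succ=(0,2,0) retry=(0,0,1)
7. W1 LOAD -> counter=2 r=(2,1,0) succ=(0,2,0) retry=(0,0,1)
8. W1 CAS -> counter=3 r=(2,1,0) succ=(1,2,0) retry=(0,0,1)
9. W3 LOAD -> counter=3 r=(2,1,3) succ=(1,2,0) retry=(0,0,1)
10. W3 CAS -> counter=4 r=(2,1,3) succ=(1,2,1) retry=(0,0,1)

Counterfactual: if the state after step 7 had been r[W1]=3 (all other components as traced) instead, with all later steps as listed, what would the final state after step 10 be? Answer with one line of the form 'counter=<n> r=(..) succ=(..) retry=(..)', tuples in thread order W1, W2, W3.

state after step 7 := counter=2 r=(3,1,0) succ=(0,2,0) retry=(0,0,1)
8. W1 CAS -> counter=2 r=(3,1,0) succ=(0,2,0) retry=(1,0,1)
9. W3 LOAD -> counter=2 r=(3,1,2) succ=(0,2,0) retry=(1,0,1)
10. W3 CAS -> counter=3 r=(3,1,2) succ=(0,2,1) retry=(1,0,1)

counter=3 r=(3,1,2) succ=(0,2,1) retry=(1,0,1)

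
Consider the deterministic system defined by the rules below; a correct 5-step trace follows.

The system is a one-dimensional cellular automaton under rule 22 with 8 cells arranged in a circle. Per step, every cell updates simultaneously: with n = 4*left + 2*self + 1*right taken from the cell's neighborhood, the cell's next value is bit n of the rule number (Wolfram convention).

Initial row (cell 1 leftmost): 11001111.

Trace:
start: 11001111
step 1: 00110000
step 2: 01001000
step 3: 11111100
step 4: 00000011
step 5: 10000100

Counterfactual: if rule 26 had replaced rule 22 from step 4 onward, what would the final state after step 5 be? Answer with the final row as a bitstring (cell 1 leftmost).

(re-executing steps 4..5 under rule 26; state before step 4: 11111100)
step 4: 10000011
step 5: 01000110

01000110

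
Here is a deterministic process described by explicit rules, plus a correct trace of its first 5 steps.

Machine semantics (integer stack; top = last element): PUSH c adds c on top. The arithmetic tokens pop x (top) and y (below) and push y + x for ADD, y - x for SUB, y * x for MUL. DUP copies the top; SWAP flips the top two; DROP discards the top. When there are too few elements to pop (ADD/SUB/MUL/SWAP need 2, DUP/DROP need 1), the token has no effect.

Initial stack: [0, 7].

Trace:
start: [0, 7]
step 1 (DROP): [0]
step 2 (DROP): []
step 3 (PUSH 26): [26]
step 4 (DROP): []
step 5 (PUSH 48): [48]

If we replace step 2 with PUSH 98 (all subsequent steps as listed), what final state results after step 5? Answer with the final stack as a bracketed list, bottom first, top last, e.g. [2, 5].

(re-executing from step 2 with the substitution; state before step 2: [0])
step 2 (PUSH 98): [0, 98]
step 3 (PUSH 26): [0, 98, 26]
step 4 (DROP): [0, 98]
step 5 (PUSH 48): [0, 98, 48]

[0, 98, 48]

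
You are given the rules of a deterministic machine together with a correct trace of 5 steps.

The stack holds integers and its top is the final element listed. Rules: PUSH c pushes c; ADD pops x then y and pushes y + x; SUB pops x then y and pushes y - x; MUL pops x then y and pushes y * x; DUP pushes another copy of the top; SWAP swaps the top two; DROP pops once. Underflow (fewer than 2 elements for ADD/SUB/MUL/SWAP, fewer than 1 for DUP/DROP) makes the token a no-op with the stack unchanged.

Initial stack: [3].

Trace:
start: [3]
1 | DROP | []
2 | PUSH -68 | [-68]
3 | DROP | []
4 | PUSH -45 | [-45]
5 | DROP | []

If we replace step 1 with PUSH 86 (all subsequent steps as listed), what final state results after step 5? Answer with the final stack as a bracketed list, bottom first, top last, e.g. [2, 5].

(re-executing from step 1 with the substitution; state before step 1: [3])
1 | PUSH 86 | [3, 86]
2 | PUSH -68 | [3, 86, -68]
3 | DROP | [3, 86]
4 | PUSH -45 | [3, 86, -45]
5 | DROP | [3, 86]

[3, 86]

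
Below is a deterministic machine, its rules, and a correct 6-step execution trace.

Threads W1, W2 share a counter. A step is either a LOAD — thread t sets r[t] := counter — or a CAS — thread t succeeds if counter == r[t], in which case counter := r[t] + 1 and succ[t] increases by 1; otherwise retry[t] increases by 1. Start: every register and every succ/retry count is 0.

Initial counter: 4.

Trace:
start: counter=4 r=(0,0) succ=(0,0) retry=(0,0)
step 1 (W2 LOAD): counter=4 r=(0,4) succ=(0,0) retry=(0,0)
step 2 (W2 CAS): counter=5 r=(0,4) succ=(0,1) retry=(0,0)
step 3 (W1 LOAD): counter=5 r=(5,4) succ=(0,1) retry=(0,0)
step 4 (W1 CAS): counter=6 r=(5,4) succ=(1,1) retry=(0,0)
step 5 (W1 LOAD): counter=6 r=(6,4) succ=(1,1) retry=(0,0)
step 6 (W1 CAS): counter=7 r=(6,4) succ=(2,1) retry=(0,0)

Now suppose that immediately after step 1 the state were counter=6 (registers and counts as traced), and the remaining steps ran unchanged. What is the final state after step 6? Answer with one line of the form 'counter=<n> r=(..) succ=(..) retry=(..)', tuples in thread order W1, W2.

state after step 1 := counter=6 r=(0,4) succ=(0,0) retry=(0,0)
step 2 (W2 CAS): counter=6 r=(0,4) succ=(0,0) retry=(0,1)
step 3 (W1 LOAD): counter=6 r=(6,4) succ=(0,0) retry=(0,1)
step 4 (W1 CAS): counter=7 r=(6,4) succ=(1,0) retry=(0,1)
step 5 (W1 LOAD): counter=7 r=(7,4) succ=(1,0) retry=(0,1)
step 6 (W1 CAS): counter=8 r=(7,4) succ=(2,0) retry=(0,1)

counter=8 r=(7,4) succ=(2,0) retry=(0,1)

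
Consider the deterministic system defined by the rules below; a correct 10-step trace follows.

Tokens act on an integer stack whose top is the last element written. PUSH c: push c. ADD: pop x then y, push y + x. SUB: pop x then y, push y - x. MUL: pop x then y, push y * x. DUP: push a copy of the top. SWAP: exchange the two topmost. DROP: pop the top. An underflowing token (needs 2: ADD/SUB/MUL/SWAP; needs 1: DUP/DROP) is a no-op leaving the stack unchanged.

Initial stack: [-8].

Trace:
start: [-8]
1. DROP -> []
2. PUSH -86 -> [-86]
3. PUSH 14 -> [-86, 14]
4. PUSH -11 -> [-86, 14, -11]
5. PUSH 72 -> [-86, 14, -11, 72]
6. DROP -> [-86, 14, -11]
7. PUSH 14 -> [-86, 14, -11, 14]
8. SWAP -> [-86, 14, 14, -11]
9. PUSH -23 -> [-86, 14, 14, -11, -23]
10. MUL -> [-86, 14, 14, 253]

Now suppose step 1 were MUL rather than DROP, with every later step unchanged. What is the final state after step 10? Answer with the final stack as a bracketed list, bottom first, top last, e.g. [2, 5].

[-8, -86, 14, 14, 253]

(re-executing from step 1 with the substitution; state before step 1: [-8])
1. MUL -> [-8]
2. PUSH -86 -> [-8, -86]
3. PUSH 14 -> [-8, -86, 14]
4. PUSH -11 -> [-8, -86, 14, -11]
5. PUSH 72 -> [-8, -86, 14, -11, 72]
6. DROP -> [-8, -86, 14, -11]
7. PUSH 14 -> [-8, -86, 14, -11, 14]
8. SWAP -> [-8, -86, 14, 14, -11]
9. PUSH -23 -> [-8, -86, 14, 14, -11, -23]
10. MUL -> [-8, -86, 14, 14, 253]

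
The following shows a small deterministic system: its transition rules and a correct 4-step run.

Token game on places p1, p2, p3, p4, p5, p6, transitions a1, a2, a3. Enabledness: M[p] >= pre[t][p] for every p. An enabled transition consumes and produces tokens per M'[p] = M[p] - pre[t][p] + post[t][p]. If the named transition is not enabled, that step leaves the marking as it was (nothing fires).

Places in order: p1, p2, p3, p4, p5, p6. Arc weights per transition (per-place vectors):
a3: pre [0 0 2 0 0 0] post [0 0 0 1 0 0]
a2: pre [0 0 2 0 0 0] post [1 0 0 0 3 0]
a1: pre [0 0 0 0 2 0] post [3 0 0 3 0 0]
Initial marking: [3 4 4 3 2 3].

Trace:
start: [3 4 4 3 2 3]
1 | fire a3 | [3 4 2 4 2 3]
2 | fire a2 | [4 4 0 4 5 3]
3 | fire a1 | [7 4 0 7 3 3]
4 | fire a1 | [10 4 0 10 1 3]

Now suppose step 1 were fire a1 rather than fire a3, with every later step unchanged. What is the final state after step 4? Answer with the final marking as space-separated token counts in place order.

(re-executing from step 1 with the substitution; state before step 1: [3 4 4 3 2 3])
1 | fire a1 | [6 4 4 6 0 3]
2 | fire a2 | [7 4 2 6 3 3]
3 | fire a1 | [10 4 2 9 1 3]
4 | fire a1 | [10 4 2 9 1 3]

10 4 2 9 1 3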